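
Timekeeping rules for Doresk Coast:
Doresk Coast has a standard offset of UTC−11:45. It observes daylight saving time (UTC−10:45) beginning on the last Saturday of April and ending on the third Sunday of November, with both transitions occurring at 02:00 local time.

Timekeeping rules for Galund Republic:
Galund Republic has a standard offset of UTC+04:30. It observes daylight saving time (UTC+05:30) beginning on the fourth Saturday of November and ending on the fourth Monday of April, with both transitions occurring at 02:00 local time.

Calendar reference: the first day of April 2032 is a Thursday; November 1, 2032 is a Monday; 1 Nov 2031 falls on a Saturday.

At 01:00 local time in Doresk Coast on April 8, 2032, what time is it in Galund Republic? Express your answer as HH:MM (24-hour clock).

18:15

1 April 2032 is a Thursday, so Saturdays fall on 3, 10, 17, 24; the last is April 24.
1 November 2032 is a Monday, so the first Sunday is November 7 and the third is November 21.
April 8, 2032 is outside the daylight-saving period (24 April – 21 November), so Doresk Coast is on standard time, UTC−11:45.
01:00 Doresk Coast + 11h45m = 12:45 UTC.
1 November 2031 is a Saturday, so the first Saturday is November 1 and the fourth is November 22.
1 April 2032 is a Thursday, so the first Monday is April 5 and the fourth is April 26.
At the standard offset (UTC+04:30), 12:45 UTC + 4h30m = 17:15 Galund Republic standard time.
Daylight saving runs 22 November 2031 – 26 April 2032; the standard-time date in Galund Republic, April 8, 2032, is inside that window, so Galund Republic is at UTC+05:30.
12:45 UTC + 5h30m = 18:15 Galund Republic.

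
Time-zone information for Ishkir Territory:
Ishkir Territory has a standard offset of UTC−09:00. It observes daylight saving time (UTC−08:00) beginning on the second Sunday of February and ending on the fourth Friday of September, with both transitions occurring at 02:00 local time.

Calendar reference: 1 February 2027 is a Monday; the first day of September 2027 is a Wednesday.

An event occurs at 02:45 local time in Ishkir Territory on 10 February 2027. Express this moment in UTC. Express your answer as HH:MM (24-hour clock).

1 February 2027 is a Monday, so the first Sunday is February 7 and the second is February 14.
1 September 2027 is a Wednesday, so the first Friday is September 3 and the fourth is September 24.
10 February 2027 is outside the daylight-saving period (14 February – 24 September), so Ishkir Territory is on standard time, UTC−09:00.
02:45 local + 9h = 11:45 UTC.

11:45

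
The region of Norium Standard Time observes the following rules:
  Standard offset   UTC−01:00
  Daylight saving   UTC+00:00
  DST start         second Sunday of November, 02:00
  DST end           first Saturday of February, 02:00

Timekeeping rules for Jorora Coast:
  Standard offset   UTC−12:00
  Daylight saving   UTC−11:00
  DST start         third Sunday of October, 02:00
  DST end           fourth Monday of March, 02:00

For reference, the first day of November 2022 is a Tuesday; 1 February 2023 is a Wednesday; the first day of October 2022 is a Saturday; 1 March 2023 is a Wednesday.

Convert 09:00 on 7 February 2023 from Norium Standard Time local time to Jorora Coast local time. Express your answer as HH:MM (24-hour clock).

1 November 2022 is a Tuesday, so the first Sunday is November 6 and the second is November 13.
1 February 2023 is a Wednesday, so the first Saturday is February 4.
7 February 2023 is outside the daylight-saving period (13 November 2022 – 4 February 2023), so Norium Standard Time is on standard time, UTC−01:00.
09:00 Norium Standard Time + 1h = 10:00 UTC.
1 October 2022 is a Saturday, so the first Sunday is October 2 and the third is October 16.
1 March 2023 is a Wednesday, so the first Monday is March 6 and the fourth is March 27.
At the standard offset (UTC−12:00), 10:00 UTC − 12h = 22:00 Jorora Coast standard time (rolling into the previous day, 6 February 2023).
The standard-time date in Jorora Coast, 6 February 2023, lies within the daylight-saving period (16 October 2022 – 27 March 2023), so Jorora Coast is on daylight time, UTC−11:00.
10:00 UTC − 11h = 23:00 Jorora Coast (rolling into the previous day, 6 February 2023).

23:00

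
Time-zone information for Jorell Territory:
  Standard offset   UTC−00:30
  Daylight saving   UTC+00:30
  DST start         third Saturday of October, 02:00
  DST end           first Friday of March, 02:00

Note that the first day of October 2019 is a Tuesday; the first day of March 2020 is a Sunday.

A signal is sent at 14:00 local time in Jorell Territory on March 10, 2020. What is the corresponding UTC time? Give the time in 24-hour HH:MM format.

1 October 2019 is a Tuesday, so the first Saturday is October 5 and the third is October 19.
1 March 2020 is a Sunday, so the first Friday is March 6.
March 10, 2020 does not fall between 19 October 2019 and 6 March 2020, so daylight saving is not in effect and Jorell Territory is at UTC−00:30.
14:00 local + 0h30m = 14:30 UTC.

14:30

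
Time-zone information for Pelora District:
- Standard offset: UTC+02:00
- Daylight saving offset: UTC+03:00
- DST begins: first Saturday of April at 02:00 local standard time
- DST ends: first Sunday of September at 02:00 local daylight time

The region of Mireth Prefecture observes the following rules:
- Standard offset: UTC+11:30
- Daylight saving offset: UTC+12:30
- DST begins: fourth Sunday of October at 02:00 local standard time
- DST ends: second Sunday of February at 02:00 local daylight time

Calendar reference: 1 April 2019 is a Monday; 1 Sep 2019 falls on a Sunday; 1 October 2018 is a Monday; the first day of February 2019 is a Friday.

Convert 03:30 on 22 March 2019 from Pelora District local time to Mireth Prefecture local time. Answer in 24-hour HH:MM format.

13:00

1 April 2019 is a Monday, so the first Saturday is April 6.
1 September 2019 is a Sunday, so the first Sunday is September 1.
22 March 2019 does not fall between 6 April and 1 September, so daylight saving is not in effect and Pelora District is at UTC+02:00.
03:30 Pelora District − 2h = 01:30 UTC.
1 October 2018 is a Monday, so the first Sunday is October 7 and the fourth is October 28.
1 February 2019 is a Friday, so the first Sunday is February 3 and the second is February 10.
At the standard offset (UTC+11:30), 01:30 UTC + 11h30m = 13:00 Mireth Prefecture standard time.
Daylight saving runs 28 October 2018 – 10 February 2019; the standard-time date in Mireth Prefecture, 22 March 2019, is outside that window, so Mireth Prefecture is on standard time at UTC+11:30.
01:30 UTC + 11h30m = 13:00 Mireth Prefecture.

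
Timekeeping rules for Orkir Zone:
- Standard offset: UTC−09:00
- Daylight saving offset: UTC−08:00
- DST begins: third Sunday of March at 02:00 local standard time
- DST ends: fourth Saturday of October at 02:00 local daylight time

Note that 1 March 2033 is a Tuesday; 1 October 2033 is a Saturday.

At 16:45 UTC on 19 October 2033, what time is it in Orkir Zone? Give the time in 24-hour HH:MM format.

08:45

1 March 2033 is a Tuesday, so the first Sunday is March 6 and the third is March 20.
1 October 2033 is a Saturday, so the first Saturday is October 1 and the fourth is October 22.
At the standard offset (UTC−09:00), 16:45 UTC − 9h = 07:45 Orkir Zone standard time.
Daylight saving runs 20 March – 22 October; the standard-time date in Orkir Zone, 19 October 2033, is inside that window, so Orkir Zone is at UTC−08:00.
16:45 UTC − 8h = 08:45 local.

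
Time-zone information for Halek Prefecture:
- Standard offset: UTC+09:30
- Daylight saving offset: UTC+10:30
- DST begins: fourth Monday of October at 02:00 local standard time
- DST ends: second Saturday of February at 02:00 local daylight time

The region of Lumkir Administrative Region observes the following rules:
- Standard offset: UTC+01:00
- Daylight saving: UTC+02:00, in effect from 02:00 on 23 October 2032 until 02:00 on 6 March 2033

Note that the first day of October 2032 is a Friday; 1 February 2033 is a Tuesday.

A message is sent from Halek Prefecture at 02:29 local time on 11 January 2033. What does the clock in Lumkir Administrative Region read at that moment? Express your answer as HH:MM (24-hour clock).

1 October 2032 is a Friday, so the first Monday is October 4 and the fourth is October 25.
1 February 2033 is a Tuesday, so the first Saturday is February 5 and the second is February 12.
11 January 2033 lies within the daylight-saving period (25 October 2032 – 12 February 2033), so Halek Prefecture is on daylight time, UTC+10:30.
02:29 Halek Prefecture − 10h30m = 15:59 UTC (rolling into the previous day, 10 January 2033).
At the standard offset (UTC+01:00), 15:59 UTC + 1h = 16:59 Lumkir Administrative Region standard time.
The standard-time date in Lumkir Administrative Region, 10 January 2033, lies within the daylight-saving period (23 October 2032 – 6 March 2033), so Lumkir Administrative Region is on daylight time, UTC+02:00.
15:59 UTC + 2h = 17:59 Lumkir Administrative Region.

17:59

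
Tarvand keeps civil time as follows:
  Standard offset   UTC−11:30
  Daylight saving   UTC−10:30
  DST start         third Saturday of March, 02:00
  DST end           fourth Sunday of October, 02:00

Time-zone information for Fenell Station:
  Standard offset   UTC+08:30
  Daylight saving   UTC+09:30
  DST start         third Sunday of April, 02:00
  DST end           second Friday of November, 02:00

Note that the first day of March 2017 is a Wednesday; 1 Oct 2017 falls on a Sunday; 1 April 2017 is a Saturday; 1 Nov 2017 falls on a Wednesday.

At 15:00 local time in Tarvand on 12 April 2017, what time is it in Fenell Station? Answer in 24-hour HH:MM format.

1 March 2017 is a Wednesday, so the first Saturday is March 4 and the third is March 18.
1 October 2017 is a Sunday, so the first Sunday is October 1 and the fourth is October 22.
Daylight saving runs 18 March – 22 October; 12 April 2017 is inside that window, so Tarvand is at UTC−10:30.
15:00 Tarvand + 10h30m = 01:30 UTC (rolling into the next day, 13 April 2017).
1 April 2017 is a Saturday, so the first Sunday is April 2 and the third is April 16.
1 November 2017 is a Wednesday, so the first Friday is November 3 and the second is November 10.
At the standard offset (UTC+08:30), 01:30 UTC + 8h30m = 10:00 Fenell Station standard time.
Daylight saving runs 16 April – 10 November; the standard-time date in Fenell Station, 13 April 2017, is outside that window, so Fenell Station is on standard time at UTC+08:30.
01:30 UTC + 8h30m = 10:00 Fenell Station.

10:00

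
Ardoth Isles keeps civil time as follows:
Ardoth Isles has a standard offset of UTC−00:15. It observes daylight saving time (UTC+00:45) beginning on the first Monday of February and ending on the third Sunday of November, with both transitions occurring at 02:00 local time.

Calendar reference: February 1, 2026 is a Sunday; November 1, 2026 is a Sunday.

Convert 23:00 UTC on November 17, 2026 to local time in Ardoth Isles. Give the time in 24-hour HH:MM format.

1 February 2026 is a Sunday, so the first Monday is February 2.
1 November 2026 is a Sunday, so the first Sunday is November 1 and the third is November 15.
At the standard offset (UTC−00:15), 23:00 UTC − 0h15m = 22:45 Ardoth Isles standard time.
Daylight saving runs 2 February – 15 November; the standard-time date in Ardoth Isles, November 17, 2026, is outside that window, so Ardoth Isles is on standard time at UTC−00:15.
23:00 UTC − 0h15m = 22:45 local.

22:45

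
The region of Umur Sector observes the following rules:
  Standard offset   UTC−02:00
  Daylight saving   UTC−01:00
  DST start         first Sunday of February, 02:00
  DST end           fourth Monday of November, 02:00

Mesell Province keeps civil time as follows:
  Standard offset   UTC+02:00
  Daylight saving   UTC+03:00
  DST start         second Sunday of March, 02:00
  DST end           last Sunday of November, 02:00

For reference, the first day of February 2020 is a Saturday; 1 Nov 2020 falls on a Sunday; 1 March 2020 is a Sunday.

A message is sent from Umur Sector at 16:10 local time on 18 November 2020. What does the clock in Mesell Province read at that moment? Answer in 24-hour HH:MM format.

1 February 2020 is a Saturday, so the first Sunday is February 2.
1 November 2020 is a Sunday, so the first Monday is November 2 and the fourth is November 23.
Daylight saving runs 2 February – 23 November; 18 November 2020 is inside that window, so Umur Sector is at UTC−01:00.
16:10 Umur Sector + 1h = 17:10 UTC.
1 March 2020 is a Sunday, so the first Sunday is March 1 and the second is March 8.
1 November 2020 is a Sunday, so Sundays fall on 1, 8, 15, 22, 29; the last is November 29.
At the standard offset (UTC+02:00), 17:10 UTC + 2h = 19:10 Mesell Province standard time.
Daylight saving runs 8 March – 29 November; the standard-time date in Mesell Province, 18 November 2020, is inside that window, so Mesell Province is at UTC+03:00.
17:10 UTC + 3h = 20:10 Mesell Province.

20:10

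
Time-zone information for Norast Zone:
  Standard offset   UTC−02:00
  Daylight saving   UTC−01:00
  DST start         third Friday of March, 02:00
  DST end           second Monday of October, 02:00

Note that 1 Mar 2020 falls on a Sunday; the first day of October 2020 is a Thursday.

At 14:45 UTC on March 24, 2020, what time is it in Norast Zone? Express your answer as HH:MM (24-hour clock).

1 March 2020 is a Sunday, so the first Friday is March 6 and the third is March 20.
1 October 2020 is a Thursday, so the first Monday is October 5 and the second is October 12.
At the standard offset (UTC−02:00), 14:45 UTC − 2h = 12:45 Norast Zone standard time.
The standard-time date in Norast Zone, March 24, 2020, falls between 20 March and 12 October, so daylight saving is in effect and Norast Zone is at UTC−01:00.
14:45 UTC − 1h = 13:45 local.

13:45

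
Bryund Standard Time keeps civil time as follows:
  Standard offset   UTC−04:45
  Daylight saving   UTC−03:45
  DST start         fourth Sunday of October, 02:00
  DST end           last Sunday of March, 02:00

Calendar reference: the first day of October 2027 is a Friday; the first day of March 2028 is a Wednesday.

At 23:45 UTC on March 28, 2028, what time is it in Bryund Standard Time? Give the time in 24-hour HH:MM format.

19:00

1 October 2027 is a Friday, so the first Sunday is October 3 and the fourth is October 24.
1 March 2028 is a Wednesday, so Sundays fall on 5, 12, 19, 26; the last is March 26.
At the standard offset (UTC−04:45), 23:45 UTC − 4h45m = 19:00 Bryund Standard Time standard time.
The standard-time date in Bryund Standard Time, March 28, 2028, does not fall between 24 October 2027 and 26 March 2028, so daylight saving is not in effect and Bryund Standard Time is at UTC−04:45.
23:45 UTC − 4h45m = 19:00 local.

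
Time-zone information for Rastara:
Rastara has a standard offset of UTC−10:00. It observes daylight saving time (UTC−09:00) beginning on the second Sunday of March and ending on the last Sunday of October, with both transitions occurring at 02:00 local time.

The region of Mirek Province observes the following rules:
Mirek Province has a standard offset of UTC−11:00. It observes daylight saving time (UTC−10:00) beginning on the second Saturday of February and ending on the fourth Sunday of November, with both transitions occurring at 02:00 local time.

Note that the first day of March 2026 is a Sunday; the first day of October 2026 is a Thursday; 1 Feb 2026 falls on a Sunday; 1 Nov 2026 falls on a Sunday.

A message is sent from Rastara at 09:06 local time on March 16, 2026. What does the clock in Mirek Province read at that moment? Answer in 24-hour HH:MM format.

1 March 2026 is a Sunday, so the first Sunday is March 1 and the second is March 8.
1 October 2026 is a Thursday, so Sundays fall on 4, 11, 18, 25; the last is October 25.
March 16, 2026 lies within the daylight-saving period (8 March – 25 October), so Rastara is on daylight time, UTC−09:00.
09:06 Rastara + 9h = 18:06 UTC.
1 February 2026 is a Sunday, so the first Saturday is February 7 and the second is February 14.
1 November 2026 is a Sunday, so the first Sunday is November 1 and the fourth is November 22.
At the standard offset (UTC−11:00), 18:06 UTC − 11h = 07:06 Mirek Province standard time.
The standard-time date in Mirek Province, March 16, 2026, lies within the daylight-saving period (14 February – 22 November), so Mirek Province is on daylight time, UTC−10:00.
18:06 UTC − 10h = 08:06 Mirek Province.

08:06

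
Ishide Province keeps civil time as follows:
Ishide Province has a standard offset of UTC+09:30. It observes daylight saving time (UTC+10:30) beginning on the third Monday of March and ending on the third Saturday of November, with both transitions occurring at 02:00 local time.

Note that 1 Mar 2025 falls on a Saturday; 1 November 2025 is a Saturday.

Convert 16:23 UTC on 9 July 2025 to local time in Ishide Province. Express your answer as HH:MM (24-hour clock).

1 March 2025 is a Saturday, so the first Monday is March 3 and the third is March 17.
1 November 2025 is a Saturday, so the first Saturday is November 1 and the third is November 15.
At the standard offset (UTC+09:30), 16:23 UTC + 9h30m = 01:53 Ishide Province standard time (rolling into the next day, 10 July 2025).
The standard-time date in Ishide Province, 10 July 2025, lies within the daylight-saving period (17 March – 15 November), so Ishide Province is on daylight time, UTC+10:30.
16:23 UTC + 10h30m = 02:53 local (rolling into the next day, 10 July 2025).

02:53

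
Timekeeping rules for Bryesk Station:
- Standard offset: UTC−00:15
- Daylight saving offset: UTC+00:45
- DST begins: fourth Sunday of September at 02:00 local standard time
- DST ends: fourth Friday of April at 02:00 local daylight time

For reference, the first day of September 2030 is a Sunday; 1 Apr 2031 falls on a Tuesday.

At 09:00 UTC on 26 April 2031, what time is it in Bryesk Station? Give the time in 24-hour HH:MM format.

1 September 2030 is a Sunday, so the first Sunday is September 1 and the fourth is September 22.
1 April 2031 is a Tuesday, so the first Friday is April 4 and the fourth is April 25.
At the standard offset (UTC−00:15), 09:00 UTC − 0h15m = 08:45 Bryesk Station standard time.
Daylight saving runs 22 September 2030 – 25 April 2031; the standard-time date in Bryesk Station, 26 April 2031, is outside that window, so Bryesk Station is on standard time at UTC−00:15.
09:00 UTC − 0h15m = 08:45 local.

08:45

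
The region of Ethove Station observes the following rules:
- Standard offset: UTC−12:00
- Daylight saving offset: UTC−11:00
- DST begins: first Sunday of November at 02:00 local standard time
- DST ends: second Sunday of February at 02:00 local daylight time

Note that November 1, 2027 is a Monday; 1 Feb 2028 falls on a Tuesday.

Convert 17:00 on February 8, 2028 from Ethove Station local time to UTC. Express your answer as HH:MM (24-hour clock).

1 November 2027 is a Monday, so the first Sunday is November 7.
1 February 2028 is a Tuesday, so the first Sunday is February 6 and the second is February 13.
February 8, 2028 lies within the daylight-saving period (7 November 2027 – 13 February 2028), so Ethove Station is on daylight time, UTC−11:00.
17:00 local + 11h = 04:00 UTC (rolling into the next day, 9 February 2028).

04:00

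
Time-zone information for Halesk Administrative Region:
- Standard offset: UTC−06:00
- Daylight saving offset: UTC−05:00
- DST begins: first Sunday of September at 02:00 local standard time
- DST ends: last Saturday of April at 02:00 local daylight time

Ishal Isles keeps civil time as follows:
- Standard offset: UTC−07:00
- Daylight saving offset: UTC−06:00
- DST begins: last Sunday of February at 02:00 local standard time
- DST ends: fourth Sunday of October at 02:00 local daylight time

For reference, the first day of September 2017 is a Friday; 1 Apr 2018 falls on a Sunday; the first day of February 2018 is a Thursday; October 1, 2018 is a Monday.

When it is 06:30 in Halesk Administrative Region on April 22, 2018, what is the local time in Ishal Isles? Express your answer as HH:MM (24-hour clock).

1 September 2017 is a Friday, so the first Sunday is September 3.
1 April 2018 is a Sunday, so Saturdays fall on 7, 14, 21, 28; the last is April 28.
April 22, 2018 falls between 3 September 2017 and 28 April 2018, so daylight saving is in effect and Halesk Administrative Region is at UTC−05:00.
06:30 Halesk Administrative Region + 5h = 11:30 UTC.
1 February 2018 is a Thursday, so Sundays fall on 4, 11, 18, 25; the last is February 25.
1 October 2018 is a Monday, so the first Sunday is October 7 and the fourth is October 28.
At the standard offset (UTC−07:00), 11:30 UTC − 7h = 04:30 Ishal Isles standard time.
Daylight saving runs 25 February – 28 October; the standard-time date in Ishal Isles, April 22, 2018, is inside that window, so Ishal Isles is at UTC−06:00.
11:30 UTC − 6h = 05:30 Ishal Isles.

05:30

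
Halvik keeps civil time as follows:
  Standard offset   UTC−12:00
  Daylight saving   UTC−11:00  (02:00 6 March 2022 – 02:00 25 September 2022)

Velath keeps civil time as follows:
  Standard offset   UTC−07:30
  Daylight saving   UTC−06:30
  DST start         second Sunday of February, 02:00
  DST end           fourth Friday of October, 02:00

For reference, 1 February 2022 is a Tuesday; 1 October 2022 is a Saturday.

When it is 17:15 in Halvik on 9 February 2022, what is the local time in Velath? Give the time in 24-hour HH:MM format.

9 February 2022 does not fall between 6 March and 25 September, so daylight saving is not in effect and Halvik is at UTC−12:00.
17:15 Halvik + 12h = 05:15 UTC (rolling into the next day, 10 February 2022).
1 February 2022 is a Tuesday, so the first Sunday is February 6 and the second is February 13.
1 October 2022 is a Saturday, so the first Friday is October 7 and the fourth is October 28.
At the standard offset (UTC−07:30), 05:15 UTC − 7h30m = 21:45 Velath standard time (rolling into the previous day, 9 February 2022).
The standard-time date in Velath, 9 February 2022, does not fall between 13 February and 28 October, so daylight saving is not in effect and Velath is at UTC−07:30.
05:15 UTC − 7h30m = 21:45 Velath (rolling into the previous day, 9 February 2022).

21:45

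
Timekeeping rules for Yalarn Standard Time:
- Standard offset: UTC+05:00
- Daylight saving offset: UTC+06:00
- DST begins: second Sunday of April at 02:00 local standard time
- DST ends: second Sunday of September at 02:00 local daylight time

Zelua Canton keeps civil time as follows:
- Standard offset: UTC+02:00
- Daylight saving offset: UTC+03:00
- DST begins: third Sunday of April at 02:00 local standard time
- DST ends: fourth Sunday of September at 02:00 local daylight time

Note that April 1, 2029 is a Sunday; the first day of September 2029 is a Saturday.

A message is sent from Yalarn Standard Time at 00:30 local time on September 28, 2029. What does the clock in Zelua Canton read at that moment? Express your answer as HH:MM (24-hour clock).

21:30

1 April 2029 is a Sunday, so the first Sunday is April 1 and the second is April 8.
1 September 2029 is a Saturday, so the first Sunday is September 2 and the second is September 9.
Daylight saving runs 8 April – 9 September; September 28, 2029 is outside that window, so Yalarn Standard Time is on standard time at UTC+05:00.
00:30 Yalarn Standard Time − 5h = 19:30 UTC (rolling into the previous day, 27 September 2029).
1 April 2029 is a Sunday, so the first Sunday is April 1 and the third is April 15.
1 September 2029 is a Saturday, so the first Sunday is September 2 and the fourth is September 23.
At the standard offset (UTC+02:00), 19:30 UTC + 2h = 21:30 Zelua Canton standard time.
The standard-time date in Zelua Canton, September 27, 2029, does not fall between 15 April and 23 September, so daylight saving is not in effect and Zelua Canton is at UTC+02:00.
19:30 UTC + 2h = 21:30 Zelua Canton.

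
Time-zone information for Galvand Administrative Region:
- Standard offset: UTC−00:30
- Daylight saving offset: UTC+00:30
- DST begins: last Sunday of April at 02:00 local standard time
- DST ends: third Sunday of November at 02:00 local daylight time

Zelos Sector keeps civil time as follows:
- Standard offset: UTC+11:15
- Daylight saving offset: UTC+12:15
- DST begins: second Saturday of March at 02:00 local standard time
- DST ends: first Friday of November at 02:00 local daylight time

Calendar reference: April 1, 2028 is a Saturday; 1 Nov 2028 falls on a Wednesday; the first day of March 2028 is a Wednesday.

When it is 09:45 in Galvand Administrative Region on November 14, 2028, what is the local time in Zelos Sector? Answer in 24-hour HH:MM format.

20:30

1 April 2028 is a Saturday, so Sundays fall on 2, 9, 16, 23, 30; the last is April 30.
1 November 2028 is a Wednesday, so the first Sunday is November 5 and the third is November 19.
November 14, 2028 falls between 30 April and 19 November, so daylight saving is in effect and Galvand Administrative Region is at UTC+00:30.
09:45 Galvand Administrative Region − 0h30m = 09:15 UTC.
1 March 2028 is a Wednesday, so the first Saturday is March 4 and the second is March 11.
1 November 2028 is a Wednesday, so the first Friday is November 3.
At the standard offset (UTC+11:15), 09:15 UTC + 11h15m = 20:30 Zelos Sector standard time.
The standard-time date in Zelos Sector, November 14, 2028, is outside the daylight-saving period (11 March – 3 November), so Zelos Sector is on standard time, UTC+11:15.
09:15 UTC + 11h15m = 20:30 Zelos Sector.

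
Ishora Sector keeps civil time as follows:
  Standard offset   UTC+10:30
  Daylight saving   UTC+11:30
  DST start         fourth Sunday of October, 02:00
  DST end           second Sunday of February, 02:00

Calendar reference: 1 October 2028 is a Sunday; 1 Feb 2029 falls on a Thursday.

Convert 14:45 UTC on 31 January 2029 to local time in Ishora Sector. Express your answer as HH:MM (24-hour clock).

02:15

1 October 2028 is a Sunday, so the first Sunday is October 1 and the fourth is October 22.
1 February 2029 is a Thursday, so the first Sunday is February 4 and the second is February 11.
At the standard offset (UTC+10:30), 14:45 UTC + 10h30m = 01:15 Ishora Sector standard time (rolling into the next day, 1 February 2029).
The standard-time date in Ishora Sector, 1 February 2029, lies within the daylight-saving period (22 October 2028 – 11 February 2029), so Ishora Sector is on daylight time, UTC+11:30.
14:45 UTC + 11h30m = 02:15 local (rolling into the next day, 1 February 2029).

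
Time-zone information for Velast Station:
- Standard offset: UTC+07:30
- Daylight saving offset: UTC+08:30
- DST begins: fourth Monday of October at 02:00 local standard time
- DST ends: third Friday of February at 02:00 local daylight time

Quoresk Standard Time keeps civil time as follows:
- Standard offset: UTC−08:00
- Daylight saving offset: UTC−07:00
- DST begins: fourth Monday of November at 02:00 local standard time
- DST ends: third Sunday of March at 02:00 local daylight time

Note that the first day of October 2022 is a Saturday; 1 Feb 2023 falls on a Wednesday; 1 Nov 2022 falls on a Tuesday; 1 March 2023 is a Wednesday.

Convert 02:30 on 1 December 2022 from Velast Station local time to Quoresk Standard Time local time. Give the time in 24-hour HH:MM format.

1 October 2022 is a Saturday, so the first Monday is October 3 and the fourth is October 24.
1 February 2023 is a Wednesday, so the first Friday is February 3 and the third is February 17.
1 December 2022 lies within the daylight-saving period (24 October 2022 – 17 February 2023), so Velast Station is on daylight time, UTC+08:30.
02:30 Velast Station − 8h30m = 18:00 UTC (rolling into the previous day, 30 November 2022).
1 November 2022 is a Tuesday, so the first Monday is November 7 and the fourth is November 28.
1 March 2023 is a Wednesday, so the first Sunday is March 5 and the third is March 19.
At the standard offset (UTC−08:00), 18:00 UTC − 8h = 10:00 Quoresk Standard Time standard time.
The standard-time date in Quoresk Standard Time, 30 November 2022, falls between 28 November 2022 and 19 March 2023, so daylight saving is in effect and Quoresk Standard Time is at UTC−07:00.
18:00 UTC − 7h = 11:00 Quoresk Standard Time.

11:00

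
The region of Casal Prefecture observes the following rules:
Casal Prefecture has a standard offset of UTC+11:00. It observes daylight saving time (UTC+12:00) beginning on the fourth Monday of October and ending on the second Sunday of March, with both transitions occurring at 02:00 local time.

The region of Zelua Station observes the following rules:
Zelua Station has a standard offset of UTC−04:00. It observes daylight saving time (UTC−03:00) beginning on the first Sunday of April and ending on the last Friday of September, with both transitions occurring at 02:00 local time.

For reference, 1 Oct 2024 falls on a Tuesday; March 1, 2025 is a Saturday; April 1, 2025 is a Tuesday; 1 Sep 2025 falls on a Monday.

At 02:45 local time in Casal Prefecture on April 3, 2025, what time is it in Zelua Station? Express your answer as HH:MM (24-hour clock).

1 October 2024 is a Tuesday, so the first Monday is October 7 and the fourth is October 28.
1 March 2025 is a Saturday, so the first Sunday is March 2 and the second is March 9.
April 3, 2025 does not fall between 28 October 2024 and 9 March 2025, so daylight saving is not in effect and Casal Prefecture is at UTC+11:00.
02:45 Casal Prefecture − 11h = 15:45 UTC (rolling into the previous day, 2 April 2025).
1 April 2025 is a Tuesday, so the first Sunday is April 6.
1 September 2025 is a Monday, so Fridays fall on 5, 12, 19, 26; the last is September 26.
At the standard offset (UTC−04:00), 15:45 UTC − 4h = 11:45 Zelua Station standard time.
Daylight saving runs 6 April – 26 September; the standard-time date in Zelua Station, April 2, 2025, is outside that window, so Zelua Station is on standard time at UTC−04:00.
15:45 UTC − 4h = 11:45 Zelua Station.

11:45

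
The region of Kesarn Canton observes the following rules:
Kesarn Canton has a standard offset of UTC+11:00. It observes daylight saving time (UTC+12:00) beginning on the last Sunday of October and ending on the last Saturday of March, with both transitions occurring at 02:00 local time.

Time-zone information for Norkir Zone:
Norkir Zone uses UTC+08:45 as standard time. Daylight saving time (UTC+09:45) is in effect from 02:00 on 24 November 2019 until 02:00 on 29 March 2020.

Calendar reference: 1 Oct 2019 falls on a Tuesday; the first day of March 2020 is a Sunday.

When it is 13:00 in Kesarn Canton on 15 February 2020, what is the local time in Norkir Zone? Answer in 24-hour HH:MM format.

10:45

1 October 2019 is a Tuesday, so Sundays fall on 6, 13, 20, 27; the last is October 27.
1 March 2020 is a Sunday, so Saturdays fall on 7, 14, 21, 28; the last is March 28.
15 February 2020 falls between 27 October 2019 and 28 March 2020, so daylight saving is in effect and Kesarn Canton is at UTC+12:00.
13:00 Kesarn Canton − 12h = 01:00 UTC.
At the standard offset (UTC+08:45), 01:00 UTC + 8h45m = 09:45 Norkir Zone standard time.
The standard-time date in Norkir Zone, 15 February 2020, falls between 24 November 2019 and 29 March 2020, so daylight saving is in effect and Norkir Zone is at UTC+09:45.
01:00 UTC + 9h45m = 10:45 Norkir Zone.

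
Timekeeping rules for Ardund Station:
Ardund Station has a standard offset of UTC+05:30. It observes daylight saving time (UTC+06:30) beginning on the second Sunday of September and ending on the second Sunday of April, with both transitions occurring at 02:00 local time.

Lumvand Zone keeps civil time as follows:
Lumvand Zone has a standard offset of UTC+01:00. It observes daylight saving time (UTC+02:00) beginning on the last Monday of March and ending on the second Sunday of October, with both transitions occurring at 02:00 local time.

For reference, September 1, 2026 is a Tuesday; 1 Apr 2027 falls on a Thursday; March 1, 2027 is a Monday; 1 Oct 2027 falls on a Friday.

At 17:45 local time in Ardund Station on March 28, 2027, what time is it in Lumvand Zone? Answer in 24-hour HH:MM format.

12:15

1 September 2026 is a Tuesday, so the first Sunday is September 6 and the second is September 13.
1 April 2027 is a Thursday, so the first Sunday is April 4 and the second is April 11.
March 28, 2027 falls between 13 September 2026 and 11 April 2027, so daylight saving is in effect and Ardund Station is at UTC+06:30.
17:45 Ardund Station − 6h30m = 11:15 UTC.
1 March 2027 is a Monday, so Mondays fall on 1, 8, 15, 22, 29; the last is March 29.
1 October 2027 is a Friday, so the first Sunday is October 3 and the second is October 10.
At the standard offset (UTC+01:00), 11:15 UTC + 1h = 12:15 Lumvand Zone standard time.
The standard-time date in Lumvand Zone, March 28, 2027, is outside the daylight-saving period (29 March – 10 October), so Lumvand Zone is on standard time, UTC+01:00.
11:15 UTC + 1h = 12:15 Lumvand Zone.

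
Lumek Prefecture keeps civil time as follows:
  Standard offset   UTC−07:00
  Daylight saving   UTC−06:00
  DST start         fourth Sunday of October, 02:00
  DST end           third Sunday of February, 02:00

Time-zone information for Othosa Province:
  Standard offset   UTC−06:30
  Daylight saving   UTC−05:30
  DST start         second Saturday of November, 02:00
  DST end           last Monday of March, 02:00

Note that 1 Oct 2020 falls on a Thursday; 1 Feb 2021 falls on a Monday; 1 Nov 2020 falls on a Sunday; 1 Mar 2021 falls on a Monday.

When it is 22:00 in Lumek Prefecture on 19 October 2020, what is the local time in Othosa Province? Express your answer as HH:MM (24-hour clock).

1 October 2020 is a Thursday, so the first Sunday is October 4 and the fourth is October 25.
1 February 2021 is a Monday, so the first Sunday is February 7 and the third is February 21.
Daylight saving runs 25 October 2020 – 21 February 2021; 19 October 2020 is outside that window, so Lumek Prefecture is on standard time at UTC−07:00.
22:00 Lumek Prefecture + 7h = 05:00 UTC (rolling into the next day, 20 October 2020).
1 November 2020 is a Sunday, so the first Saturday is November 7 and the second is November 14.
1 March 2021 is a Monday, so Mondays fall on 1, 8, 15, 22, 29; the last is March 29.
At the standard offset (UTC−06:30), 05:00 UTC − 6h30m = 22:30 Othosa Province standard time (rolling into the previous day, 19 October 2020).
The standard-time date in Othosa Province, 19 October 2020, does not fall between 14 November 2020 and 29 March 2021, so daylight saving is not in effect and Othosa Province is at UTC−06:30.
05:00 UTC − 6h30m = 22:30 Othosa Province (rolling into the previous day, 19 October 2020).

22:30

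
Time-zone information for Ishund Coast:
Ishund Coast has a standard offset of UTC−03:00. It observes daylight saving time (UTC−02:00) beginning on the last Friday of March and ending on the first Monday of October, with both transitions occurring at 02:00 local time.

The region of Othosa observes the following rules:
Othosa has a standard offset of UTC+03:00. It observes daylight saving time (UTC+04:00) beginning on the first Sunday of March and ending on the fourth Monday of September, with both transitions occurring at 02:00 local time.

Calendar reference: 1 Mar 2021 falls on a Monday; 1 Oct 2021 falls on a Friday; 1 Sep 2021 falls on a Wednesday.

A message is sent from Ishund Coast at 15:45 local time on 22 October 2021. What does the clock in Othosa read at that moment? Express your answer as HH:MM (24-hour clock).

1 March 2021 is a Monday, so Fridays fall on 5, 12, 19, 26; the last is March 26.
1 October 2021 is a Friday, so the first Monday is October 4.
22 October 2021 is outside the daylight-saving period (26 March – 4 October), so Ishund Coast is on standard time, UTC−03:00.
15:45 Ishund Coast + 3h = 18:45 UTC.
1 March 2021 is a Monday, so the first Sunday is March 7.
1 September 2021 is a Wednesday, so the first Monday is September 6 and the fourth is September 27.
At the standard offset (UTC+03:00), 18:45 UTC + 3h = 21:45 Othosa standard time.
Daylight saving runs 7 March – 27 September; the standard-time date in Othosa, 22 October 2021, is outside that window, so Othosa is on standard time at UTC+03:00.
18:45 UTC + 3h = 21:45 Othosa.

21:45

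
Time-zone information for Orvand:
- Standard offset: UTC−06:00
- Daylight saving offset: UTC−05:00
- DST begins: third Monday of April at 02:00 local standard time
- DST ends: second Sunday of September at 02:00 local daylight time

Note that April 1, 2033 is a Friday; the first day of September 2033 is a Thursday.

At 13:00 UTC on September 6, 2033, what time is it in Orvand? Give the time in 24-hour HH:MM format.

08:00

1 April 2033 is a Friday, so the first Monday is April 4 and the third is April 18.
1 September 2033 is a Thursday, so the first Sunday is September 4 and the second is September 11.
At the standard offset (UTC−06:00), 13:00 UTC − 6h = 07:00 Orvand standard time.
Daylight saving runs 18 April – 11 September; the standard-time date in Orvand, September 6, 2033, is inside that window, so Orvand is at UTC−05:00.
13:00 UTC − 5h = 08:00 local.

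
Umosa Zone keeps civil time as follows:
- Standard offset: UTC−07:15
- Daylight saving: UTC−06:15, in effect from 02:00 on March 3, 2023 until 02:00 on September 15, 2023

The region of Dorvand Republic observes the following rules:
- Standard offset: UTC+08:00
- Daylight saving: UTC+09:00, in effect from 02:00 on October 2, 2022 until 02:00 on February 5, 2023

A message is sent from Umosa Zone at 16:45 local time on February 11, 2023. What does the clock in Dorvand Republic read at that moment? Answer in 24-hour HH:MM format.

08:00

Daylight saving runs 3 March – 15 September; February 11, 2023 is outside that window, so Umosa Zone is on standard time at UTC−07:15.
16:45 Umosa Zone + 7h15m = 00:00 UTC (rolling into the next day, 12 February 2023).
At the standard offset (UTC+08:00), 00:00 UTC + 8h = 08:00 Dorvand Republic standard time.
The standard-time date in Dorvand Republic, February 12, 2023, is outside the daylight-saving period (2 October 2022 – 5 February 2023), so Dorvand Republic is on standard time, UTC+08:00.
00:00 UTC + 8h = 08:00 Dorvand Republic.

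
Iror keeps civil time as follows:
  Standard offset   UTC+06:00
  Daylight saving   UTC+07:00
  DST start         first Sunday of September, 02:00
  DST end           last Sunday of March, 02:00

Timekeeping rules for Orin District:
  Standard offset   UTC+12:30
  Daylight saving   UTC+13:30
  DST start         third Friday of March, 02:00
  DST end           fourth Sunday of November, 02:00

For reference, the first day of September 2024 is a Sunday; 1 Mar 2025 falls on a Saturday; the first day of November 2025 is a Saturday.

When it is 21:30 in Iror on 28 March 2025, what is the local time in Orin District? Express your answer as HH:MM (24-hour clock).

1 September 2024 is a Sunday, so the first Sunday is September 1.
1 March 2025 is a Saturday, so Sundays fall on 2, 9, 16, 23, 30; the last is March 30.
28 March 2025 lies within the daylight-saving period (1 September 2024 – 30 March 2025), so Iror is on daylight time, UTC+07:00.
21:30 Iror − 7h = 14:30 UTC.
1 March 2025 is a Saturday, so the first Friday is March 7 and the third is March 21.
1 November 2025 is a Saturday, so the first Sunday is November 2 and the fourth is November 23.
At the standard offset (UTC+12:30), 14:30 UTC + 12h30m = 03:00 Orin District standard time (rolling into the next day, 29 March 2025).
The standard-time date in Orin District, 29 March 2025, falls between 21 March and 23 November, so daylight saving is in effect and Orin District is at UTC+13:30.
14:30 UTC + 13h30m = 04:00 Orin District (rolling into the next day, 29 March 2025).

04:00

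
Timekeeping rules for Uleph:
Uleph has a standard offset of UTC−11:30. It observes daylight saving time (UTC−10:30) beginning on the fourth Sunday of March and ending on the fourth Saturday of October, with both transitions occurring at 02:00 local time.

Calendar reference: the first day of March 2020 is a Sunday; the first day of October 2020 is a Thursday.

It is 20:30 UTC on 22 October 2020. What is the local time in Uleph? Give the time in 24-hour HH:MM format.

10:00

1 March 2020 is a Sunday, so the first Sunday is March 1 and the fourth is March 22.
1 October 2020 is a Thursday, so the first Saturday is October 3 and the fourth is October 24.
At the standard offset (UTC−11:30), 20:30 UTC − 11h30m = 09:00 Uleph standard time.
The standard-time date in Uleph, 22 October 2020, falls between 22 March and 24 October, so daylight saving is in effect and Uleph is at UTC−10:30.
20:30 UTC − 10h30m = 10:00 local.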